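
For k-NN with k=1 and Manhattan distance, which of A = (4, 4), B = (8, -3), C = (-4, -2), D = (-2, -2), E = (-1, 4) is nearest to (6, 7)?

Distances: d(A) = 5, d(B) = 12, d(C) = 19, d(D) = 17, d(E) = 10. Nearest: A = (4, 4) with distance 5.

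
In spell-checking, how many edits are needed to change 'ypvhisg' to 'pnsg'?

Let D[i][j] be the edit distance between the first i characters of 'ypvhisg' and the first j characters of 'pnsg', with D[i][0] = i, D[0][j] = j, and D[i][j] = D[i-1][j-1] if the characters match, else 1 + min(D[i-1][j], D[i][j-1], D[i-1][j-1]). Filling the table (rows: prefixes of 'ypvhisg', columns: prefixes of 'pnsg'):
     ε  p  n  s  g
  ε  0  1  2  3  4
  y  1  1  2  3  4
  p  2  1  2  3  4
  v  3  2  2  3  4
  h  4  3  3  3  4
  i  5  4  4  4  4
  s  6  5  5  4  5
  g  7  6  6  5  4
The bottom-right entry gives D[7][4] = 4, so no sequence of fewer than 4 edits works. Backtracking through the table gives one optimal edit sequence (4 edits):
  ypvhisg → pvhisg (del y @1)
  pvhisg → phisg (del v @2)
  phisg → pisg (del h @2)
  pisg → pnsg (sub i→n @2)
Edit distance = 4.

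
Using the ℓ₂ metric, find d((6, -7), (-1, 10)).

√(Σ(x_i - y_i)²) = √((6 - (-1))² + (-7 - 10)²)
= √(7² + (-17)²) = √(49 + 289) = √338 ≈ 18.3848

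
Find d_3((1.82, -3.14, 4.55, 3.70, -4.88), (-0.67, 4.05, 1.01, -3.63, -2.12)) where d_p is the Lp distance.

(Σ|x_i - y_i|^3)^(1/3) = (|1.82 - (-0.67)|^3 + |-3.14 - 4.05|^3 + |4.55 - 1.01|^3 + |3.7 - (-3.63)|^3 + |-4.88 - (-2.12)|^3)^(1/3)
= (2.49^3 + 7.19^3 + 3.54^3 + 7.33^3 + 2.76^3)^(1/3) ≈ (15.4382 + 371.695 + 44.3619 + 393.8328 + 21.0246)^(1/3) = (846.3525)^(1/3) ≈ 9.4591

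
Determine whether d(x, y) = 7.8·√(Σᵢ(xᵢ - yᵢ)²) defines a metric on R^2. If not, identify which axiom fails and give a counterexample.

Yes. The L2 (Euclidean) norm induces a metric on R^2, and multiplying a metric by a positive constant 7.8 > 0 preserves all four axioms: non-negativity (7.8·||x-y|| ≥ 0), identity (7.8·||x-y|| = 0 ⟺ ||x-y|| = 0 ⟺ x = y), symmetry (||x-y|| = ||y-x||), and the triangle inequality (7.8·||x-z|| ≤ 7.8·||x-y|| + 7.8·||y-z||). So d is a metric.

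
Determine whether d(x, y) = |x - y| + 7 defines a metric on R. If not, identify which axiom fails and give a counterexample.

No. d fails identity of indiscernibles (specifically d(x,x) = 0): d(7, 7) = |7 - 7| + 7 = 0 + 7 = 7 ≠ 0.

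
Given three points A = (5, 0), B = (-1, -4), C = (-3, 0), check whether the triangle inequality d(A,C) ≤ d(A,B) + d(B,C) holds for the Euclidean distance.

d(A,B) = √(6² + 4²) = √52 ≈ 7.2111, d(B,C) = √(2² + 4²) = √20 ≈ 4.4721, d(A,C) = √(8² + 0²) = √64 = 8.
d(A,C) = 8 ≤ 7.2111 + 4.4721 = 11.6832. Triangle inequality is satisfied.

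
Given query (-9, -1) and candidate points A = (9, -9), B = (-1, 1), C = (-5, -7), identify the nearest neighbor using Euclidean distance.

Distances: d(A) ≈ 19.6977, d(B) ≈ 8.2462, d(C) ≈ 7.2111. Nearest: C = (-5, -7) with distance 7.2111.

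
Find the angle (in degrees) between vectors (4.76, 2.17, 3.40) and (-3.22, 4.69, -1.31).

With u = (4.76, 2.17, 3.40), v = (-3.22, 4.69, -1.31):
u·v = 4.76·(-3.22) + 2.17·4.69 + 3.4·(-1.31) = (-15.3272) + 10.1773 + (-4.454) = -9.6039.
|u| = √(4.76² + 2.17² + 3.4²) = √(22.6576 + 4.7089 + 11.56) = √38.9265, |v| = √((-3.22)² + 4.69² + (-1.31)²) = √(10.3684 + 21.9961 + 1.7161) = √34.0806.
cos θ = (u·v)/(|u||v|) = -9.6039/(√38.9265·√34.0806) ≈ -0.263676
θ = arccos(-0.263676) ≈ 105.29°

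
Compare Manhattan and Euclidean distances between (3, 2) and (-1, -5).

L1 = |3 - (-1)| + |2 - (-5)| = 4 + 7 = 11
L2 = √(4² + 7²) = √65 ≈ 8.0623
L1 ≥ L2 always (equality iff movement is along one axis); L1 > L2 here.
Ratio L1/L2 = 11/√65 ≈ 1.3644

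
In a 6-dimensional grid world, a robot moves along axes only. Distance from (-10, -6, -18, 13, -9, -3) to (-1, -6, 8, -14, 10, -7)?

Σ|x_i - y_i| = |-10 - (-1)| + |-6 - (-6)| + |-18 - 8| + |13 - (-14)| + |-9 - 10| + |-3 - (-7)| = 9 + 0 + 26 + 27 + 19 + 4 = 85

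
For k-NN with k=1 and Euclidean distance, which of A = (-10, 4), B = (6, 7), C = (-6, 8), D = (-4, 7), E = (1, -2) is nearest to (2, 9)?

Distances: d(A) = 13, d(B) ≈ 4.4721, d(C) ≈ 8.0623, d(D) ≈ 6.3246, d(E) ≈ 11.0454. Nearest: B = (6, 7) with distance 4.4721.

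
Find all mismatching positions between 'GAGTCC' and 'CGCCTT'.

Differing positions: 1, 2, 3, 4, 5, 6. Hamming distance = 6.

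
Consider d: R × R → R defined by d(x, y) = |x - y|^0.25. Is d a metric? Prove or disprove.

Yes. With 0 < p = 0.25 ≤ 1, d(x,y) = |x-y|^0.25 is a metric on R. Non-negativity and symmetry are immediate; |x-y|^0.25 = 0 ⟺ |x-y| = 0 ⟺ x = y. For the triangle inequality, the function t ↦ t^0.25 is subadditive on [0,∞) when p ≤ 1, so |x-z|^0.25 ≤ (|x-y| + |y-z|)^0.25 ≤ |x-y|^0.25 + |y-z|^0.25.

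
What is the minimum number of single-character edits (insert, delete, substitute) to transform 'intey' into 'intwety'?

Let D[i][j] be the edit distance between the first i characters of 'intey' and the first j characters of 'intwety', with D[i][0] = i, D[0][j] = j, and D[i][j] = D[i-1][j-1] if the characters match, else 1 + min(D[i-1][j], D[i][j-1], D[i-1][j-1]). Filling the table (rows: prefixes of 'intey', columns: prefixes of 'intwety'):
     ε  i  n  t  w  e  t  y
  ε  0  1  2  3  4  5  6  7
  i  1  0  1  2  3  4  5  6
  n  2  1  0  1  2  3  4  5
  t  3  2  1  0  1  2  3  4
  e  4  3  2  1  1  1  2  3
  y  5  4  3  2  2  2  2  2
The bottom-right entry gives D[5][7] = 2, so no sequence of fewer than 2 edits works. Backtracking through the table gives one optimal edit sequence (2 edits):
  intey → intwey (ins w @4)
  intwey → intwety (ins t @6)
Edit distance = 2.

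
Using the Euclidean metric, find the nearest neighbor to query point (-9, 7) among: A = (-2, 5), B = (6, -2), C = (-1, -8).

Distances: d(A) ≈ 7.2801, d(B) ≈ 17.4929, d(C) = 17. Nearest: A = (-2, 5) with distance 7.2801.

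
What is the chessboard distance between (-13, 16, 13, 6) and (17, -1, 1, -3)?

max(|x_i - y_i|) = max(|-13 - 17|, |16 - (-1)|, |13 - 1|, |6 - (-3)|) = max(30, 17, 12, 9) = 30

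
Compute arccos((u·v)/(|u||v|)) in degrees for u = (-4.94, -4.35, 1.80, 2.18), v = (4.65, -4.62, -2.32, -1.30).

With u = (-4.94, -4.35, 1.80, 2.18), v = (4.65, -4.62, -2.32, -1.30):
u·v = (-4.94)·4.65 + (-4.35)·(-4.62) + 1.8·(-2.32) + 2.18·(-1.3) = (-22.971) + 20.097 + (-4.176) + (-2.834) = -9.884.
|u| = √((-4.94)² + (-4.35)² + 1.8² + 2.18²) = √(24.4036 + 18.9225 + 3.24 + 4.7524) = √51.3185, |v| = √(4.65² + (-4.62)² + (-2.32)² + (-1.3)²) = √(21.6225 + 21.3444 + 5.3824 + 1.69) = √50.0393.
cos θ = (u·v)/(|u||v|) = -9.884/(√51.3185·√50.0393) ≈ -0.195047
θ = arccos(-0.195047) ≈ 101.25°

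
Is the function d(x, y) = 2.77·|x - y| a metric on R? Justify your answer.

Yes. Since |x - y| is a metric on R and 2.77 > 0, the positive scalar multiple 2.77·|x - y| is also a metric: scaling by a positive constant preserves non-negativity, identity (d=0 ⟺ |x-y|=0 ⟺ x=y), symmetry, and the triangle inequality.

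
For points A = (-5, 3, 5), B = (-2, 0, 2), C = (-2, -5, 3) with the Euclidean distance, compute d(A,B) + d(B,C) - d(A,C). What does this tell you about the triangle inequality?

d(A,B) = √(3² + 3² + 3²) = √27 ≈ 5.1962, d(B,C) = √(0² + 5² + 1²) = √26 ≈ 5.099, d(A,C) = √(3² + 8² + 2²) = √77 ≈ 8.775.
d(A,B) + d(B,C) - d(A,C) = 5.1962 + 5.099 - 8.775 = 10.2952 - 8.775 = 1.5202 (to 4 decimal places). This is ≥ 0, so the triangle inequality holds for these points.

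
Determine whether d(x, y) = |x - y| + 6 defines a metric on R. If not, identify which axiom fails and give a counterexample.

No. d fails identity of indiscernibles (specifically d(x,x) = 0): d(6, 6) = |6 - 6| + 6 = 0 + 6 = 6 ≠ 0.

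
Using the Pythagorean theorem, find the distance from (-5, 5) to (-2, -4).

√(Σ(x_i - y_i)²) = √((-5 - (-2))² + (5 - (-4))²)
= √((-3)² + 9²) = √(9 + 81) = √90 ≈ 9.4868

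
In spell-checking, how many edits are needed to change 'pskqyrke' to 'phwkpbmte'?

Let D[i][j] be the edit distance between the first i characters of 'pskqyrke' and the first j characters of 'phwkpbmte', with D[i][0] = i, D[0][j] = j, and D[i][j] = D[i-1][j-1] if the characters match, else 1 + min(D[i-1][j], D[i][j-1], D[i-1][j-1]). Filling the table (rows: prefixes of 'pskqyrke', columns: prefixes of 'phwkpbmte'):
     ε  p  h  w  k  p  b  m  t  e
  ε  0  1  2  3  4  5  6  7  8  9
  p  1  0  1  2  3  4  5  6  7  8
  s  2  1  1  2  3  4  5  6  7  8
  k  3  2  2  2  2  3  4  5  6  7
  q  4  3  3  3  3  3  4  5  6  7
  y  5  4  4  4  4  4  4  5  6  7
  r  6  5  5  5  5  5  5  5  6  7
  k  7  6  6  6  5  6  6  6  6  7
  e  8  7  7  7  6  6  7  7  7  6
The bottom-right entry gives D[8][9] = 6, so no sequence of fewer than 6 edits works. Backtracking through the table gives one optimal edit sequence (6 edits):
  pskqyrke → phskqyrke (ins h @2)
  phskqyrke → phwkqyrke (sub s→w @3)
  phwkqyrke → phwkpyrke (sub q→p @5)
  phwkpyrke → phwkpbrke (sub y→b @6)
  phwkpbrke → phwkpbmke (sub r→m @7)
  phwkpbmke → phwkpbmte (sub k→t @8)
Edit distance = 6.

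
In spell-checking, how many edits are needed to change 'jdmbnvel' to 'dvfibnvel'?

Let D[i][j] be the edit distance between the first i characters of 'jdmbnvel' and the first j characters of 'dvfibnvel', with D[i][0] = i, D[0][j] = j, and D[i][j] = D[i-1][j-1] if the characters match, else 1 + min(D[i-1][j], D[i][j-1], D[i-1][j-1]). Filling the table (rows: prefixes of 'jdmbnvel', columns: prefixes of 'dvfibnvel'):
     ε  d  v  f  i  b  n  v  e  l
  ε  0  1  2  3  4  5  6  7  8  9
  j  1  1  2  3  4  5  6  7  8  9
  d  2  1  2  3  4  5  6  7  8  9
  m  3  2  2  3  4  5  6  7  8  9
  b  4  3  3  3  4  4  5  6  7  8
  n  5  4  4  4  4  5  4  5  6  7
  v  6  5  4  5  5  5  5  4  5  6
  e  7  6  5  5  6  6  6  5  4  5
  l  8  7  6  6  6  7  7  6  5  4
The bottom-right entry gives D[8][9] = 4, so no sequence of fewer than 4 edits works. Backtracking through the table gives one optimal edit sequence (4 edits):
  jdmbnvel → djdmbnvel (ins d @1)
  djdmbnvel → dvdmbnvel (sub j→v @2)
  dvdmbnvel → dvfmbnvel (sub d→f @3)
  dvfmbnvel → dvfibnvel (sub m→i @4)
Edit distance = 4.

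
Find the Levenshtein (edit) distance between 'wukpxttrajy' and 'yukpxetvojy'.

Let D[i][j] be the edit distance between the first i characters of 'wukpxttrajy' and the first j characters of 'yukpxetvojy', with D[i][0] = i, D[0][j] = j, and D[i][j] = D[i-1][j-1] if the characters match, else 1 + min(D[i-1][j], D[i][j-1], D[i-1][j-1]). Filling the table (rows: prefixes of 'wukpxttrajy', columns: prefixes of 'yukpxetvojy'):
     ε  y  u  k  p  x  e  t  v  o  j  y
  ε  0  1  2  3  4  5  6  7  8  9 10 11
  w  1  1  2  3  4  5  6  7  8  9 10 11
  u  2  2  1  2  3  4  5  6  7  8  9 10
  k  3  3  2  1  2  3  4  5  6  7  8  9
  p  4  4  3  2  1  2  3  4  5  6  7  8
  x  5  5  4  3  2  1  2  3  4  5  6  7
  t  6  6  5  4  3  2  2  2  3  4  5  6
  t  7  7  6  5  4  3  3  2  3  4  5  6
  r  8  8  7  6  5  4  4  3  3  4  5  6
  a  9  9  8  7  6  5  5  4  4  4  5  6
  j 10 10  9  8  7  6  6  5  5  5  4  5
  y 11 10 10  9  8  7  7  6  6  6  5  4
The bottom-right entry gives D[11][11] = 4, so no sequence of fewer than 4 edits works. Backtracking through the table gives one optimal edit sequence (4 edits):
  wukpxttrajy → yukpxttrajy (sub w→y @1)
  yukpxttrajy → yukpxetrajy (sub t→e @6)
  yukpxetrajy → yukpxetvajy (sub r→v @8)
  yukpxetvajy → yukpxetvojy (sub a→o @9)
Edit distance = 4.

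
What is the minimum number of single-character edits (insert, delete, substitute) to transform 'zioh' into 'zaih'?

Let D[i][j] be the edit distance between the first i characters of 'zioh' and the first j characters of 'zaih', with D[i][0] = i, D[0][j] = j, and D[i][j] = D[i-1][j-1] if the characters match, else 1 + min(D[i-1][j], D[i][j-1], D[i-1][j-1]). Filling the table (rows: prefixes of 'zioh', columns: prefixes of 'zaih'):
     ε  z  a  i  h
  ε  0  1  2  3  4
  z  1  0  1  2  3
  i  2  1  1  1  2
  o  3  2  2  2  2
  h  4  3  3  3  2
The bottom-right entry gives D[4][4] = 2, so no sequence of fewer than 2 edits works. Backtracking through the table gives one optimal edit sequence (2 edits):
  zioh → zaoh (sub i→a @2)
  zaoh → zaih (sub o→i @3)
Edit distance = 2.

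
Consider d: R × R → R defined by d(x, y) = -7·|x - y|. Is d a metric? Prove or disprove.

No. With c = -7 < 0, d fails non-negativity: d(2, 7) = -7·|2 - 7| = -7·5 = -35 < 0.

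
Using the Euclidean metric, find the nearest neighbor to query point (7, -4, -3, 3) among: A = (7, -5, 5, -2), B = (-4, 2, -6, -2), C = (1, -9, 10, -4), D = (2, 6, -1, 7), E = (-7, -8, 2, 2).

Distances: d(A) ≈ 9.4868, d(B) ≈ 13.8203, d(C) ≈ 16.7033, d(D) ≈ 12.0416, d(E) ≈ 15.4272. Nearest: A = (7, -5, 5, -2) with distance 9.4868.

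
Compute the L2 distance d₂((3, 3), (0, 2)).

√(Σ(x_i - y_i)²) = √((3 - 0)² + (3 - 2)²)
= √(3² + 1²) = √(9 + 1) = √10 ≈ 3.1623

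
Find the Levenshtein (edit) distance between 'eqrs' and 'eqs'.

Let D[i][j] be the edit distance between the first i characters of 'eqrs' and the first j characters of 'eqs', with D[i][0] = i, D[0][j] = j, and D[i][j] = D[i-1][j-1] if the characters match, else 1 + min(D[i-1][j], D[i][j-1], D[i-1][j-1]). Filling the table (rows: prefixes of 'eqrs', columns: prefixes of 'eqs'):
     ε  e  q  s
  ε  0  1  2  3
  e  1  0  1  2
  q  2  1  0  1
  r  3  2  1  1
  s  4  3  2  1
The bottom-right entry gives D[4][3] = 1, so no sequence of fewer than 1 edit works. Backtracking through the table gives one optimal edit sequence (1 edit):
  eqrs → eqs (del r @3)
Edit distance = 1.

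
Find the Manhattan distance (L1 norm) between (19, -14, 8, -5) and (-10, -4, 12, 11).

Σ|x_i - y_i| = |19 - (-10)| + |-14 - (-4)| + |8 - 12| + |-5 - 11| = 29 + 10 + 4 + 16 = 59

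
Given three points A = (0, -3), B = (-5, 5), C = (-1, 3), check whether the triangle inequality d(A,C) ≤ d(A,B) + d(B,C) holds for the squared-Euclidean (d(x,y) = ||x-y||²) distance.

d(A,B) = 5² + 8² = 89, d(B,C) = 4² + 2² = 20, d(A,C) = 1² + 6² = 37.
d(A,C) = 37 ≤ 89 + 20 = 109. Triangle inequality is satisfied.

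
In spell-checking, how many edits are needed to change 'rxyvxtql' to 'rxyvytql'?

Let D[i][j] be the edit distance between the first i characters of 'rxyvxtql' and the first j characters of 'rxyvytql', with D[i][0] = i, D[0][j] = j, and D[i][j] = D[i-1][j-1] if the characters match, else 1 + min(D[i-1][j], D[i][j-1], D[i-1][j-1]). Filling the table (rows: prefixes of 'rxyvxtql', columns: prefixes of 'rxyvytql'):
     ε  r  x  y  v  y  t  q  l
  ε  0  1  2  3  4  5  6  7  8
  r  1  0  1  2  3  4  5  6  7
  x  2  1  0  1  2  3  4  5  6
  y  3  2  1  0  1  2  3  4  5
  v  4  3  2  1  0  1  2  3  4
  x  5  4  3  2  1  1  2  3  4
  t  6  5  4  3  2  2  1  2  3
  q  7  6  5  4  3  3  2  1  2
  l  8  7  6  5  4  4  3  2  1
The bottom-right entry gives D[8][8] = 1, so no sequence of fewer than 1 edit works. Backtracking through the table gives one optimal edit sequence (1 edit):
  rxyvxtql → rxyvytql (sub x→y @5)
Edit distance = 1.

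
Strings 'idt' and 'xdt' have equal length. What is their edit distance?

Let D[i][j] be the edit distance between the first i characters of 'idt' and the first j characters of 'xdt', with D[i][0] = i, D[0][j] = j, and D[i][j] = D[i-1][j-1] if the characters match, else 1 + min(D[i-1][j], D[i][j-1], D[i-1][j-1]). Filling the table (rows: prefixes of 'idt', columns: prefixes of 'xdt'):
     ε  x  d  t
  ε  0  1  2  3
  i  1  1  2  3
  d  2  2  1  2
  t  3  3  2  1
The bottom-right entry gives D[3][3] = 1, so no sequence of fewer than 1 edit works. Backtracking through the table gives one optimal edit sequence (1 edit):
  idt → xdt (sub i→x @1)
Edit distance = 1.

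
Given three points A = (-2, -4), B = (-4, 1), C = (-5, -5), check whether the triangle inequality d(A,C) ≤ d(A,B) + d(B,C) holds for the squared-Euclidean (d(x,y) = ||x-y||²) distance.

d(A,B) = 2² + 5² = 29, d(B,C) = 1² + 6² = 37, d(A,C) = 3² + 1² = 10.
d(A,C) = 10 ≤ 29 + 37 = 66. Triangle inequality is satisfied.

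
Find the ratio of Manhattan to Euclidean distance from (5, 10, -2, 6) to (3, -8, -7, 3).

L1 = |5 - 3| + |10 - (-8)| + |-2 - (-7)| + |6 - 3| = 2 + 18 + 5 + 3 = 28
L2 = √(2² + 18² + 5² + 3²) = √362 ≈ 19.0263
L1 ≥ L2 always (equality iff movement is along one axis); L1 > L2 here.
Ratio L1/L2 = 28/√362 ≈ 1.4716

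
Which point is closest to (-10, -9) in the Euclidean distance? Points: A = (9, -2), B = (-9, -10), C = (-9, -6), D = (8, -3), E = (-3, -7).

Distances: d(A) ≈ 20.2485, d(B) ≈ 1.4142, d(C) ≈ 3.1623, d(D) ≈ 18.9737, d(E) ≈ 7.2801. Nearest: B = (-9, -10) with distance 1.4142.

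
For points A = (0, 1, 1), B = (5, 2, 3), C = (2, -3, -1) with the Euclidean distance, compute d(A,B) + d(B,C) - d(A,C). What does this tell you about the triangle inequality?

d(A,B) = √(5² + 1² + 2²) = √30 ≈ 5.4772, d(B,C) = √(3² + 5² + 4²) = √50 ≈ 7.0711, d(A,C) = √(2² + 4² + 2²) = √24 ≈ 4.899.
d(A,B) + d(B,C) - d(A,C) = 5.4772 + 7.0711 - 4.899 = 12.5483 - 4.899 = 7.6493 (to 4 decimal places). This is ≥ 0, so the triangle inequality holds for these points.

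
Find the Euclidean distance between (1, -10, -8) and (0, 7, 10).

√(Σ(x_i - y_i)²) = √((1 - 0)² + (-10 - 7)² + (-8 - 10)²)
= √(1² + (-17)² + (-18)²) = √(1 + 289 + 324) = √614 ≈ 24.779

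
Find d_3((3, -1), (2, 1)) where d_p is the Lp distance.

(Σ|x_i - y_i|^3)^(1/3) = (|3 - 2|^3 + |-1 - 1|^3)^(1/3)
= (1^3 + 2^3)^(1/3) = (1 + 8)^(1/3) = (9)^(1/3) ≈ 2.0801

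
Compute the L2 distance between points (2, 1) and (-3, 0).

(Σ|x_i - y_i|^2)^(1/2) = (|2 - (-3)|^2 + |1 - 0|^2)^(1/2)
= (5^2 + 1^2)^(1/2) = (25 + 1)^(1/2) = (26)^(1/2) ≈ 5.099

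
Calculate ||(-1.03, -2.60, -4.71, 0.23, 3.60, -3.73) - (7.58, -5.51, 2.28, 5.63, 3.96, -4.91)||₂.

√(Σ(x_i - y_i)²) = √((-1.03 - 7.58)² + (-2.6 - (-5.51))² + (-4.71 - 2.28)² + (0.23 - 5.63)² + (3.6 - 3.96)² + (-3.73 - (-4.91))²)
= √((-8.61)² + 2.91² + (-6.99)² + (-5.4)² + (-0.36)² + 1.18²) = √(74.1321 + 8.4681 + 48.8601 + 29.16 + 0.1296 + 1.3924) = √162.1423 ≈ 12.7335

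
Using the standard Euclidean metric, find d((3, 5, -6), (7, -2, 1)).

√(Σ(x_i - y_i)²) = √((3 - 7)² + (5 - (-2))² + (-6 - 1)²)
= √((-4)² + 7² + (-7)²) = √(16 + 49 + 49) = √114 ≈ 10.6771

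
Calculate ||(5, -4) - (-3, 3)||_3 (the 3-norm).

(Σ|x_i - y_i|^3)^(1/3) = (|5 - (-3)|^3 + |-4 - 3|^3)^(1/3)
= (8^3 + 7^3)^(1/3) = (512 + 343)^(1/3) = (855)^(1/3) ≈ 9.4912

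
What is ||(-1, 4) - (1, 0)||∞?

max(|x_i - y_i|) = max(|-1 - 1|, |4 - 0|) = max(2, 4) = 4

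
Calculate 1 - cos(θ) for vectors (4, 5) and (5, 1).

With u = (4, 5), v = (5, 1):
u·v = 4·5 + 5·1 = 20 + 5 = 25.
|u| = √(4² + 5²) = √41, |v| = √(5² + 1²) = √26, so |u||v| = √(41·26) = √1066.
cos θ = (u·v)/(|u||v|) = 25/√1066 ≈ 0.7657
Cosine distance = 1 - cos θ ≈ 1 - 0.7657 = 0.2343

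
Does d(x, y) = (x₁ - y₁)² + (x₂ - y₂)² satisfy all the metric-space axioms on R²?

No. The squared Euclidean distance fails the triangle inequality. Counterexample: x = (0, 0), y = (2, 3), z = (4, 6). d(x,z) = 4² + 6² = 52, but d(x,y) + d(y,z) = (2² + 3²) + (2² + 3²) = 13 + 13 = 26. Since 52 > 26, the triangle inequality is violated. (Note: √d, the ordinary Euclidean distance, IS a metric.)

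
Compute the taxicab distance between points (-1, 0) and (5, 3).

Σ|x_i - y_i| = |-1 - 5| + |0 - 3| = 6 + 3 = 9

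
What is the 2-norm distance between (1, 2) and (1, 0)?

(Σ|x_i - y_i|^2)^(1/2) = (|1 - 1|^2 + |2 - 0|^2)^(1/2)
= (0^2 + 2^2)^(1/2) = (0 + 4)^(1/2) = (4)^(1/2) = 2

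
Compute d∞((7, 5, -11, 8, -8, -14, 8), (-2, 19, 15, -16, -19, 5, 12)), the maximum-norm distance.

max(|x_i - y_i|) = max(|7 - (-2)|, |5 - 19|, |-11 - 15|, |8 - (-16)|, |-8 - (-19)|, |-14 - 5|, |8 - 12|) = max(9, 14, 26, 24, 11, 19, 4) = 26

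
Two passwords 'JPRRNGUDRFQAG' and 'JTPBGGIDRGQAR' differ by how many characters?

Differing positions: 2, 3, 4, 5, 7, 10, 13. Hamming distance = 7.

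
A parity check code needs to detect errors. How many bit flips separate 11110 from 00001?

Differing positions: 1, 2, 3, 4, 5. Hamming distance = 5.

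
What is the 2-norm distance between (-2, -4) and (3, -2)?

(Σ|x_i - y_i|^2)^(1/2) = (|-2 - 3|^2 + |-4 - (-2)|^2)^(1/2)
= (5^2 + 2^2)^(1/2) = (25 + 4)^(1/2) = (29)^(1/2) ≈ 5.3852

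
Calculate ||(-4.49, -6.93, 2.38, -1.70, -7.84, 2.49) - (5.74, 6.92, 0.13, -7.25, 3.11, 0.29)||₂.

√(Σ(x_i - y_i)²) = √((-4.49 - 5.74)² + (-6.93 - 6.92)² + (2.38 - 0.13)² + (-1.7 - (-7.25))² + (-7.84 - 3.11)² + (2.49 - 0.29)²)
= √((-10.23)² + (-13.85)² + 2.25² + 5.55² + (-10.95)² + 2.2²) = √(104.6529 + 191.8225 + 5.0625 + 30.8025 + 119.9025 + 4.84) = √457.0829 ≈ 21.3795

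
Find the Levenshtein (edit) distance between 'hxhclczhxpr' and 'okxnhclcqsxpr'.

Let D[i][j] be the edit distance between the first i characters of 'hxhclczhxpr' and the first j characters of 'okxnhclcqsxpr', with D[i][0] = i, D[0][j] = j, and D[i][j] = D[i-1][j-1] if the characters match, else 1 + min(D[i-1][j], D[i][j-1], D[i-1][j-1]). Filling the table (rows: prefixes of 'hxhclczhxpr', columns: prefixes of 'okxnhclcqsxpr'):
     ε  o  k  x  n  h  c  l  c  q  s  x  p  r
  ε  0  1  2  3  4  5  6  7  8  9 10 11 12 13
  h  1  1  2  3  4  4  5  6  7  8  9 10 11 12
  x  2  2  2  2  3  4  5  6  7  8  9  9 10 11
  h  3  3  3  3  3  3  4  5  6  7  8  9 10 11
  c  4  4  4  4  4  4  3  4  5  6  7  8  9 10
  l  5  5  5  5  5  5  4  3  4  5  6  7  8  9
  c  6  6  6  6  6  6  5  4  3  4  5  6  7  8
  z  7  7  7  7  7  7  6  5  4  4  5  6  7  8
  h  8  8  8  8  8  7  7  6  5  5  5  6  7  8
  x  9  9  9  8  9  8  8  7  6  6  6  5  6  7
  p 10 10 10  9  9  9  9  8  7  7  7  6  5  6
  r 11 11 11 10 10 10 10  9  8  8  8  7  6  5
The bottom-right entry gives D[11][13] = 5, so no sequence of fewer than 5 edits works. Backtracking through the table gives one optimal edit sequence (5 edits):
  hxhclczhxpr → ohxhclczhxpr (ins o @1)
  ohxhclczhxpr → okxhclczhxpr (sub h→k @2)
  okxhclczhxpr → okxnhclczhxpr (ins n @4)
  okxnhclczhxpr → okxnhclcqhxpr (sub z→q @9)
  okxnhclcqhxpr → okxnhclcqsxpr (sub h→s @10)
Edit distance = 5.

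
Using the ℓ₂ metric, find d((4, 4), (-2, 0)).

√(Σ(x_i - y_i)²) = √((4 - (-2))² + (4 - 0)²)
= √(6² + 4²) = √(36 + 16) = √52 ≈ 7.2111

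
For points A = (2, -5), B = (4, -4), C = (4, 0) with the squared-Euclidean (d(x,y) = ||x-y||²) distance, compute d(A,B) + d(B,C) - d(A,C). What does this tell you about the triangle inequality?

d(A,B) = 2² + 1² = 5, d(B,C) = 0² + 4² = 16, d(A,C) = 2² + 5² = 29.
d(A,B) + d(B,C) - d(A,C) = 5 + 16 - 29 = 21 - 29 = -8. This is < 0, so the triangle inequality FAILS for these points (squared-Euclidean is not a metric).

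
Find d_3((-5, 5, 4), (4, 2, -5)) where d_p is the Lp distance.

(Σ|x_i - y_i|^3)^(1/3) = (|-5 - 4|^3 + |5 - 2|^3 + |4 - (-5)|^3)^(1/3)
= (9^3 + 3^3 + 9^3)^(1/3) = (729 + 27 + 729)^(1/3) = (1485)^(1/3) ≈ 11.4089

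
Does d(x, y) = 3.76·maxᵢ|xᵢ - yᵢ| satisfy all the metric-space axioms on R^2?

Yes. The L∞ (Chebyshev) norm induces a metric on R^2, and multiplying a metric by a positive constant 3.76 > 0 preserves all four axioms: non-negativity (3.76·||x-y|| ≥ 0), identity (3.76·||x-y|| = 0 ⟺ ||x-y|| = 0 ⟺ x = y), symmetry (||x-y|| = ||y-x||), and the triangle inequality (3.76·||x-z|| ≤ 3.76·||x-y|| + 3.76·||y-z||). So d is a metric.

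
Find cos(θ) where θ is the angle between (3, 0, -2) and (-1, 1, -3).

With u = (3, 0, -2), v = (-1, 1, -3):
u·v = 3·(-1) + 0·1 + (-2)·(-3) = (-3) + 0 + 6 = 3.
|u| = √(3² + 0² + (-2)²) = √13, |v| = √((-1)² + 1² + (-3)²) = √11, so |u||v| = √(13·11) = √143.
cos θ = (u·v)/(|u||v|) = 3/√143 ≈ 0.2509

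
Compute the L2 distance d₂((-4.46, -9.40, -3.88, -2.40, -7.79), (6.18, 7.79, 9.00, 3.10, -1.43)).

√(Σ(x_i - y_i)²) = √((-4.46 - 6.18)² + (-9.4 - 7.79)² + (-3.88 - 9)² + (-2.4 - 3.1)² + (-7.79 - (-1.43))²)
= √((-10.64)² + (-17.19)² + (-12.88)² + (-5.5)² + (-6.36)²) = √(113.2096 + 295.4961 + 165.8944 + 30.25 + 40.4496) = √645.2997 ≈ 25.4027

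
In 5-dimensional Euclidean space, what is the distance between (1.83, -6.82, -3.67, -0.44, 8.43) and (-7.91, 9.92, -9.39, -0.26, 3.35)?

√(Σ(x_i - y_i)²) = √((1.83 - (-7.91))² + (-6.82 - 9.92)² + (-3.67 - (-9.39))² + (-0.44 - (-0.26))² + (8.43 - 3.35)²)
= √(9.74² + (-16.74)² + 5.72² + (-0.18)² + 5.08²) = √(94.8676 + 280.2276 + 32.7184 + 0.0324 + 25.8064) = √433.6524 ≈ 20.8243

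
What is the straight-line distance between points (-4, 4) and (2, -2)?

√(Σ(x_i - y_i)²) = √((-4 - 2)² + (4 - (-2))²)
= √((-6)² + 6²) = √(36 + 36) = √72 ≈ 8.4853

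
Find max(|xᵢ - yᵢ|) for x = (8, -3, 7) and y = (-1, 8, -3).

max(|x_i - y_i|) = max(|8 - (-1)|, |-3 - 8|, |7 - (-3)|) = max(9, 11, 10) = 11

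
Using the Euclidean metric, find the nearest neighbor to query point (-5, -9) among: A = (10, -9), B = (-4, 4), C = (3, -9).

Distances: d(A) = 15, d(B) ≈ 13.0384, d(C) = 8. Nearest: C = (3, -9) with distance 8.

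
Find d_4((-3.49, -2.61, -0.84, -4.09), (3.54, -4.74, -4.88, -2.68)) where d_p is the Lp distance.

(Σ|x_i - y_i|^4)^(1/4) = (|-3.49 - 3.54|^4 + |-2.61 - (-4.74)|^4 + |-0.84 - (-4.88)|^4 + |-4.09 - (-2.68)|^4)^(1/4)
= (7.03^4 + 2.13^4 + 4.04^4 + 1.41^4)^(1/4) ≈ (2442.4254 + 20.5835 + 266.3946 + 3.9525)^(1/4) = (2733.356)^(1/4) ≈ 7.2306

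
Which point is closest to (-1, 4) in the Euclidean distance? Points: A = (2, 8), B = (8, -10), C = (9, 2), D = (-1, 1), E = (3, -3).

Distances: d(A) = 5, d(B) ≈ 16.6433, d(C) ≈ 10.198, d(D) = 3, d(E) ≈ 8.0623. Nearest: D = (-1, 1) with distance 3.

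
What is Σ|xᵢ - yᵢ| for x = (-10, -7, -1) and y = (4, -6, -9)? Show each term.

Σ|x_i - y_i| = |-10 - 4| + |-7 - (-6)| + |-1 - (-9)| = 14 + 1 + 8 = 23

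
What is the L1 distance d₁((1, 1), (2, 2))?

Σ|x_i - y_i| = |1 - 2| + |1 - 2| = 1 + 1 = 2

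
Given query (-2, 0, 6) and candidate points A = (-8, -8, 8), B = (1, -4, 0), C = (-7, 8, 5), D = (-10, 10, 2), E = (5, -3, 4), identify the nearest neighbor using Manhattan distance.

Distances: d(A) = 16, d(B) = 13, d(C) = 14, d(D) = 22, d(E) = 12. Nearest: E = (5, -3, 4) with distance 12.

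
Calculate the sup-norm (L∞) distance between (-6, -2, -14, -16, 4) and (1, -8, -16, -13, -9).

max(|x_i - y_i|) = max(|-6 - 1|, |-2 - (-8)|, |-14 - (-16)|, |-16 - (-13)|, |4 - (-9)|) = max(7, 6, 2, 3, 13) = 13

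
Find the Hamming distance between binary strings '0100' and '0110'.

Differing positions: 3. Hamming distance = 1.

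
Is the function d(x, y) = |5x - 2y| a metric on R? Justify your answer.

No. d fails symmetry: d(8, 5) = |5·8 - 2·5| = |30| = 30, but d(5, 8) = |5·5 - 2·8| = |9| = 9. Since 30 ≠ 9, d(x,y) ≠ d(y,x) in general.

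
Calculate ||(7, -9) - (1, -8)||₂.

√(Σ(x_i - y_i)²) = √((7 - 1)² + (-9 - (-8))²)
= √(6² + (-1)²) = √(36 + 1) = √37 ≈ 6.0828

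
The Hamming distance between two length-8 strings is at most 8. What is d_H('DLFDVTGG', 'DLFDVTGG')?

Differing positions: none. Hamming distance = 0. The maximum possible Hamming distance for length-8 strings is 8, so d_H/8 = 0/8 = 0.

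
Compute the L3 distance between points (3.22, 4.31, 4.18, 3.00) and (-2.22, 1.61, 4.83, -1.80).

(Σ|x_i - y_i|^3)^(1/3) = (|3.22 - (-2.22)|^3 + |4.31 - 1.61|^3 + |4.18 - 4.83|^3 + |3 - (-1.8)|^3)^(1/3)
= (5.44^3 + 2.7^3 + 0.65^3 + 4.8^3)^(1/3) ≈ (160.9892 + 19.683 + 0.2746 + 110.592)^(1/3) = (291.5388)^(1/3) ≈ 6.6308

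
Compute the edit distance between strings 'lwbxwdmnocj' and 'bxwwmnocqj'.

Let D[i][j] be the edit distance between the first i characters of 'lwbxwdmnocj' and the first j characters of 'bxwwmnocqj', with D[i][0] = i, D[0][j] = j, and D[i][j] = D[i-1][j-1] if the characters match, else 1 + min(D[i-1][j], D[i][j-1], D[i-1][j-1]). Filling the table (rows: prefixes of 'lwbxwdmnocj', columns: prefixes of 'bxwwmnocqj'):
     ε  b  x  w  w  m  n  o  c  q  j
  ε  0  1  2  3  4  5  6  7  8  9 10
  l  1  1  2  3  4  5  6  7  8  9 10
  w  2  2  2  2  3  4  5  6  7  8  9
  b  3  2  3  3  3  4  5  6  7  8  9
  x  4  3  2  3  4  4  5  6  7  8  9
  w  5  4  3  2  3  4  5  6  7  8  9
  d  6  5  4  3  3  4  5  6  7  8  9
  m  7  6  5  4  4  3  4  5  6  7  8
  n  8  7  6  5  5  4  3  4  5  6  7
  o  9  8  7  6  6  5  4  3  4  5  6
  c 10  9  8  7  7  6  5  4  3  4  5
  j 11 10  9  8  8  7  6  5  4  4  4
The bottom-right entry gives D[11][10] = 4, so no sequence of fewer than 4 edits works. Backtracking through the table gives one optimal edit sequence (4 edits):
  lwbxwdmnocj → wbxwdmnocj (del l @1)
  wbxwdmnocj → bxwdmnocj (del w @1)
  bxwdmnocj → bxwwmnocj (sub d→w @4)
  bxwwmnocj → bxwwmnocqj (ins q @9)
Edit distance = 4.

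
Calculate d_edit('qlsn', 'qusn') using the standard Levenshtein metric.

Let D[i][j] be the edit distance between the first i characters of 'qlsn' and the first j characters of 'qusn', with D[i][0] = i, D[0][j] = j, and D[i][j] = D[i-1][j-1] if the characters match, else 1 + min(D[i-1][j], D[i][j-1], D[i-1][j-1]). Filling the table (rows: prefixes of 'qlsn', columns: prefixes of 'qusn'):
     ε  q  u  s  n
  ε  0  1  2  3  4
  q  1  0  1  2  3
  l  2  1  1  2  3
  s  3  2  2  1  2
  n  4  3  3  2  1
The bottom-right entry gives D[4][4] = 1, so no sequence of fewer than 1 edit works. Backtracking through the table gives one optimal edit sequence (1 edit):
  qlsn → qusn (sub l→u @2)
Edit distance = 1.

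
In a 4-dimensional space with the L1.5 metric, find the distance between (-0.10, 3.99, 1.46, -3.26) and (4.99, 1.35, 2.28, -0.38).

(Σ|x_i - y_i|^1.5)^(1/1.5) = (|-0.1 - 4.99|^1.5 + |3.99 - 1.35|^1.5 + |1.46 - 2.28|^1.5 + |-3.26 - (-0.38)|^1.5)^(1/1.5)
= (5.09^1.5 + 2.64^1.5 + 0.82^1.5 + 2.88^1.5)^(1/1.5) ≈ (11.4836 + 4.2895 + 0.7425 + 4.8875)^(1/1.5) = (21.4031)^(1/1.5) ≈ 7.7088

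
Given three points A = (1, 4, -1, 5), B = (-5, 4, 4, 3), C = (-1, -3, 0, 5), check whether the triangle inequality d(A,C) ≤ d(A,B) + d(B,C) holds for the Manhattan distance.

d(A,B) = 6 + 0 + 5 + 2 = 13, d(B,C) = 4 + 7 + 4 + 2 = 17, d(A,C) = 2 + 7 + 1 + 0 = 10.
d(A,C) = 10 ≤ 13 + 17 = 30. Triangle inequality is satisfied.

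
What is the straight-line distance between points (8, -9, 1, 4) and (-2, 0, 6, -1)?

√(Σ(x_i - y_i)²) = √((8 - (-2))² + (-9 - 0)² + (1 - 6)² + (4 - (-1))²)
= √(10² + (-9)² + (-5)² + 5²) = √(100 + 81 + 25 + 25) = √231 ≈ 15.1987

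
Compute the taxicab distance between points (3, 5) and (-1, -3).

Σ|x_i - y_i| = |3 - (-1)| + |5 - (-3)| = 4 + 8 = 12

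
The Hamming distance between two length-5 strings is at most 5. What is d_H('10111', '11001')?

Differing positions: 2, 3, 4. Hamming distance = 3. The maximum possible Hamming distance for length-5 strings is 5, so d_H/5 = 3/5 = 0.6.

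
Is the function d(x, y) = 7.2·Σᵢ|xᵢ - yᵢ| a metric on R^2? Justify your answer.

Yes. The L1 (Manhattan) norm induces a metric on R^2, and multiplying a metric by a positive constant 7.2 > 0 preserves all four axioms: non-negativity (7.2·||x-y|| ≥ 0), identity (7.2·||x-y|| = 0 ⟺ ||x-y|| = 0 ⟺ x = y), symmetry (||x-y|| = ||y-x||), and the triangle inequality (7.2·||x-z|| ≤ 7.2·||x-y|| + 7.2·||y-z||). So d is a metric.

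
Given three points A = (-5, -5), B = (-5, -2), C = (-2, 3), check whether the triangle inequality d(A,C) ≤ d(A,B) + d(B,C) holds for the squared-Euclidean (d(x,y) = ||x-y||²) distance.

d(A,B) = 0² + 3² = 9, d(B,C) = 3² + 5² = 34, d(A,C) = 3² + 8² = 73.
d(A,C) = 73 > 9 + 34 = 43. Triangle inequality is VIOLATED. (Squared-Euclidean is not a metric — this is a counterexample.)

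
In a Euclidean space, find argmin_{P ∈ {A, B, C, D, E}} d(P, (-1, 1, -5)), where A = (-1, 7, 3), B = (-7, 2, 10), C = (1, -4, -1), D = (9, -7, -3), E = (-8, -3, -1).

Distances: d(A) = 10, d(B) ≈ 16.1864, d(C) ≈ 6.7082, d(D) ≈ 12.9615, d(E) = 9. Nearest: C = (1, -4, -1) with distance 6.7082.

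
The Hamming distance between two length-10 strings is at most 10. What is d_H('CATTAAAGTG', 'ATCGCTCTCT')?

Differing positions: 1, 2, 3, 4, 5, 6, 7, 8, 9, 10. Hamming distance = 10. The maximum possible Hamming distance for length-10 strings is 10, so d_H/10 = 10/10 = 1.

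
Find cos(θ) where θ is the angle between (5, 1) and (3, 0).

With u = (5, 1), v = (3, 0):
u·v = 5·3 + 1·0 = 15 + 0 = 15.
|u| = √(5² + 1²) = √26, |v| = √(3² + 0²) = √9, so |u||v| = √(26·9) = √234.
cos θ = (u·v)/(|u||v|) = 15/√234 ≈ 0.9806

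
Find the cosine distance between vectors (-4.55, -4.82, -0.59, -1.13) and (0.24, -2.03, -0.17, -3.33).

With u = (-4.55, -4.82, -0.59, -1.13), v = (0.24, -2.03, -0.17, -3.33):
u·v = (-4.55)·0.24 + (-4.82)·(-2.03) + (-0.59)·(-0.17) + (-1.13)·(-3.33) = (-1.092) + 9.7846 + 0.1003 + 3.7629 = 12.5558.
|u| = √((-4.55)² + (-4.82)² + (-0.59)² + (-1.13)²) = √(20.7025 + 23.2324 + 0.3481 + 1.2769) = √45.5599, |v| = √(0.24² + (-2.03)² + (-0.17)² + (-3.33)²) = √(0.0576 + 4.1209 + 0.0289 + 11.0889) = √15.2963.
cos θ = (u·v)/(|u||v|) = 12.5558/(√45.5599·√15.2963) ≈ 0.4756
Cosine distance = 1 - cos θ ≈ 1 - 0.4756 = 0.5244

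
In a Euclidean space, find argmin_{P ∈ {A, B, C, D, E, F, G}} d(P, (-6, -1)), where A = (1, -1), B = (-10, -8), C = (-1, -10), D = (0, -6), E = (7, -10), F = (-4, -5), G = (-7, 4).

Distances: d(A) = 7, d(B) ≈ 8.0623, d(C) ≈ 10.2956, d(D) ≈ 7.8102, d(E) ≈ 15.8114, d(F) ≈ 4.4721, d(G) ≈ 5.099. Nearest: F = (-4, -5) with distance 4.4721.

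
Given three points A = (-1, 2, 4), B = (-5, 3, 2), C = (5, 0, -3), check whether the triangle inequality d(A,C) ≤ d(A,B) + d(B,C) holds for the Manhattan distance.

d(A,B) = 4 + 1 + 2 = 7, d(B,C) = 10 + 3 + 5 = 18, d(A,C) = 6 + 2 + 7 = 15.
d(A,C) = 15 ≤ 7 + 18 = 25. Triangle inequality is satisfied.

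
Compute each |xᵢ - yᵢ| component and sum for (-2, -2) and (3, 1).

Σ|x_i - y_i| = |-2 - 3| + |-2 - 1| = 5 + 3 = 8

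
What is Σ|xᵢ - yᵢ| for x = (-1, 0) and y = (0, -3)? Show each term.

Σ|x_i - y_i| = |-1 - 0| + |0 - (-3)| = 1 + 3 = 4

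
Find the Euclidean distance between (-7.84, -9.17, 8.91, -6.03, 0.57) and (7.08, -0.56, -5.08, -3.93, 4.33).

√(Σ(x_i - y_i)²) = √((-7.84 - 7.08)² + (-9.17 - (-0.56))² + (8.91 - (-5.08))² + (-6.03 - (-3.93))² + (0.57 - 4.33)²)
= √((-14.92)² + (-8.61)² + 13.99² + (-2.1)² + (-3.76)²) = √(222.6064 + 74.1321 + 195.7201 + 4.41 + 14.1376) = √511.0062 ≈ 22.6054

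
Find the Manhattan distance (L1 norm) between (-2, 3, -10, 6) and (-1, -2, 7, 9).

Σ|x_i - y_i| = |-2 - (-1)| + |3 - (-2)| + |-10 - 7| + |6 - 9| = 1 + 5 + 17 + 3 = 26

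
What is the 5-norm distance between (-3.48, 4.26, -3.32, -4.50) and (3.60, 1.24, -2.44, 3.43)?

(Σ|x_i - y_i|^5)^(1/5) = (|-3.48 - 3.6|^5 + |4.26 - 1.24|^5 + |-3.32 - (-2.44)|^5 + |-4.5 - 3.43|^5)^(1/5)
= (7.08^5 + 3.02^5 + 0.88^5 + 7.93^5)^(1/5) ≈ (17789.6043 + 251.2087 + 0.5277 + 31359.2694)^(1/5) = (49400.6101)^(1/5) ≈ 8.6845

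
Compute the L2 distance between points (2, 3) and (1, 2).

(Σ|x_i - y_i|^2)^(1/2) = (|2 - 1|^2 + |3 - 2|^2)^(1/2)
= (1^2 + 1^2)^(1/2) = (1 + 1)^(1/2) = (2)^(1/2) ≈ 1.4142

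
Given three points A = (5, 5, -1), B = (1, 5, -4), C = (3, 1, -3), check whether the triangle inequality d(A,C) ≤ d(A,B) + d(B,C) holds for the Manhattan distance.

d(A,B) = 4 + 0 + 3 = 7, d(B,C) = 2 + 4 + 1 = 7, d(A,C) = 2 + 4 + 2 = 8.
d(A,C) = 8 ≤ 7 + 7 = 14. Triangle inequality is satisfied.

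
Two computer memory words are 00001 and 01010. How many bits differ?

Differing positions: 2, 4, 5. Hamming distance = 3.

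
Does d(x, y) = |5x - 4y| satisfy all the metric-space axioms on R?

No. d fails symmetry: d(4, 2) = |5·4 - 4·2| = |12| = 12, but d(2, 4) = |5·2 - 4·4| = |-6| = 6. Since 12 ≠ 6, d(x,y) ≠ d(y,x) in general.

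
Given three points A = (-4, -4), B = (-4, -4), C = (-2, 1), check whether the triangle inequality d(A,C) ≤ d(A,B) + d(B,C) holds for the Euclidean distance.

d(A,B) = √(0² + 0²) = √0 = 0, d(B,C) = √(2² + 5²) = √29 ≈ 5.3852, d(A,C) = √(2² + 5²) = √29 ≈ 5.3852.
d(A,C) ≈ 5.3852 ≤ 0 + 5.3852 = 5.3852. Triangle inequality is satisfied.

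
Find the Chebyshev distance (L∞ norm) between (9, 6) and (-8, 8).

max(|x_i - y_i|) = max(|9 - (-8)|, |6 - 8|) = max(17, 2) = 17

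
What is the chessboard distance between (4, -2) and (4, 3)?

max(|x_i - y_i|) = max(|4 - 4|, |-2 - 3|) = max(0, 5) = 5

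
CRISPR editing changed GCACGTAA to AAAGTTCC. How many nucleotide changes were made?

Differing positions: 1, 2, 4, 5, 7, 8. Hamming distance = 6.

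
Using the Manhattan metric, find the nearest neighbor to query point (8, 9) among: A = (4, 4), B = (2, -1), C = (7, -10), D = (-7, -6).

Distances: d(A) = 9, d(B) = 16, d(C) = 20, d(D) = 30. Nearest: A = (4, 4) with distance 9.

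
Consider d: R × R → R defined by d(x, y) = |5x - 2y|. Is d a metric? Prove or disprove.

No. d fails symmetry: d(8, 5) = |5·8 - 2·5| = |30| = 30, but d(5, 8) = |5·5 - 2·8| = |9| = 9. Since 30 ≠ 9, d(x,y) ≠ d(y,x) in general.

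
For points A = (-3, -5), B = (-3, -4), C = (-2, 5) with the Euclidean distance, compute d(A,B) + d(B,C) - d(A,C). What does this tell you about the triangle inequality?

d(A,B) = √(0² + 1²) = √1 = 1, d(B,C) = √(1² + 9²) = √82 ≈ 9.0554, d(A,C) = √(1² + 10²) = √101 ≈ 10.0499.
d(A,B) + d(B,C) - d(A,C) = 1 + 9.0554 - 10.0499 = 10.0554 - 10.0499 = 0.0055 (to 4 decimal places). This is ≥ 0, so the triangle inequality holds for these points.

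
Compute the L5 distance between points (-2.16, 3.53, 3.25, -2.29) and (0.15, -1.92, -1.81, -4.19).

(Σ|x_i - y_i|^5)^(1/5) = (|-2.16 - 0.15|^5 + |3.53 - (-1.92)|^5 + |3.25 - (-1.81)|^5 + |-2.29 - (-4.19)|^5)^(1/5)
= (2.31^5 + 5.45^5 + 5.06^5 + 1.9^5)^(1/5) ≈ (65.7749 + 4808.1999 + 3317.0543 + 24.761)^(1/5) = (8215.7901)^(1/5) ≈ 6.0664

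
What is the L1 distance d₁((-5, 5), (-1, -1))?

Σ|x_i - y_i| = |-5 - (-1)| + |5 - (-1)| = 4 + 6 = 10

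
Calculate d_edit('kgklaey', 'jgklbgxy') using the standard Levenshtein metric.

Let D[i][j] be the edit distance between the first i characters of 'kgklaey' and the first j characters of 'jgklbgxy', with D[i][0] = i, D[0][j] = j, and D[i][j] = D[i-1][j-1] if the characters match, else 1 + min(D[i-1][j], D[i][j-1], D[i-1][j-1]). Filling the table (rows: prefixes of 'kgklaey', columns: prefixes of 'jgklbgxy'):
     ε  j  g  k  l  b  g  x  y
  ε  0  1  2  3  4  5  6  7  8
  k  1  1  2  2  3  4  5  6  7
  g  2  2  1  2  3  4  4  5  6
  k  3  3  2  1  2  3  4  5  6
  l  4  4  3  2  1  2  3  4  5
  a  5  5  4  3  2  2  3  4  5
  e  6  6  5  4  3  3  3  4  5
  y  7  7  6  5  4  4  4  4  4
The bottom-right entry gives D[7][8] = 4, so no sequence of fewer than 4 edits works. Backtracking through the table gives one optimal edit sequence (4 edits):
  kgklaey → jgklaey (sub k→j @1)
  jgklaey → jgklbaey (ins b @5)
  jgklbaey → jgklbgey (sub a→g @6)
  jgklbgey → jgklbgxy (sub e→x @7)
Edit distance = 4.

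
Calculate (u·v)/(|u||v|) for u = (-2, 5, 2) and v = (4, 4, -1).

With u = (-2, 5, 2), v = (4, 4, -1):
u·v = (-2)·4 + 5·4 + 2·(-1) = (-8) + 20 + (-2) = 10.
|u| = √((-2)² + 5² + 2²) = √33, |v| = √(4² + 4² + (-1)²) = √33, so |u||v| = √(33·33) = √1089 = 33.
cos θ = (u·v)/(|u||v|) = 10/33 ≈ 0.303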